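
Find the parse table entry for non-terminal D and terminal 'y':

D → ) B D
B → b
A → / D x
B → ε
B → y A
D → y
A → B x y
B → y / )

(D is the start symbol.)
D → y

To find M[D, 'y'], we find productions for D where 'y' is in the predict set (PREDICT(N → α) = (FIRST(α) \ {ε}) ∪ (FOLLOW(N) if α ⇒* ε)).

D → ) B D: PREDICT = { ')' }
D → y: PREDICT = { 'y' }
  'y' is in predict set, so this production goes in M[D, 'y']

M[D, 'y'] = D → y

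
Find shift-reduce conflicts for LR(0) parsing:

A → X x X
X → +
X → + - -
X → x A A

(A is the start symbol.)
Augment with A' → A and build the canonical LR(0) collection (I0 = CLOSURE({[A' → . A]}), then GOTO on every symbol after a dot until no new states appear). It has 11 states:
  I0: { [A → . X x X], [A' → . A], [X → . + - -], [X → . +], [X → . x A A] }  — shift
  I1: { [X → + . - -], [X → + .] }  — shift, reduce
  I2: { [A' → A .] }  — accept
  I3: { [A → X . x X] }  — shift
  I4: { [A → . X x X], [X → . + - -], [X → . +], [X → . x A A], [X → x . A A] }  — shift
  I5: { [A → . X x X], [X → . + - -], [X → . +], [X → . x A A], [X → x A . A] }  — shift
  I6: { [X → x A A .] }  — reduce
  I7: { [A → X x . X], [X → . + - -], [X → . +], [X → . x A A] }  — shift
  I8: { [A → X x X .] }  — reduce
  I9: { [X → + - . -] }  — shift
  I10: { [X → + - - .] }  — reduce

I1 contains reduce item [X → + .] and shift item [X → + . - -] — shift-reduce conflict.

Answer: Yes — I1: [X → + .] vs [X → + . - -]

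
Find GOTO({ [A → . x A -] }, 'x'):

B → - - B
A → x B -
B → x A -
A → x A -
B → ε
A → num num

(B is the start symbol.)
GOTO(I, 'x') = CLOSURE({ [A → αX.β] : [A → α.Xβ] ∈ I, X = 'x' })

Items with dot before 'x', with the dot advanced:
  [A → . x A -] → [A → x . A -]
Closure of the advanced items:
  [A → x . A -] has the dot before A: add [A → . x B -], [A → . x A -], [A → . num num]

GOTO = { [A → . num num], [A → . x A -], [A → . x B -], [A → x . A -] }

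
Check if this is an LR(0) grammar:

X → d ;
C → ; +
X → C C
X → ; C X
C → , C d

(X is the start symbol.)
A grammar is LR(0) if no state in the canonical LR(0) collection has:
  - both a shift item (dot before a terminal) and a complete item (shift-reduce conflict), or
  - two or more complete items (reduce-reduce conflict; the accept item [X' → X .] counts as a complete item here).

Augment with X' → X and build the canonical LR(0) collection (I0 = CLOSURE({[X' → . X]}), then GOTO on every symbol after a dot until no new states appear). It has 14 states:
  I0: { [C → . , C d], [C → . ; +], [X → . ; C X], [X → . C C], [X → . d ;], [X' → . X] }  — shift
  I1: { [C → , . C d], [C → . , C d], [C → . ; +] }  — shift
  I2: { [C → . , C d], [C → . ; +], [C → ; . +], [X → ; . C X] }  — shift
  I3: { [C → . , C d], [C → . ; +], [X → C . C] }  — shift
  I4: { [X' → X .] }  — accept
  I5: { [X → d . ;] }  — shift
  I6: { [X → d ; .] }  — reduce
  I7: { [C → ; . +] }  — shift
  I8: { [X → C C .] }  — reduce
  I9: { [C → ; + .] }  — reduce
  I10: { [C → . , C d], [C → . ; +], [X → . ; C X], [X → . C C], [X → . d ;], [X → ; C . X] }  — shift
  I11: { [X → ; C X .] }  — reduce
  I12: { [C → , C . d] }  — shift
  I13: { [C → , C d .] }  — reduce

Every state is either a pure shift/goto state or contains exactly one complete item and nothing to shift — no conflicts. The grammar is LR(0).

Answer: Yes, the grammar is LR(0)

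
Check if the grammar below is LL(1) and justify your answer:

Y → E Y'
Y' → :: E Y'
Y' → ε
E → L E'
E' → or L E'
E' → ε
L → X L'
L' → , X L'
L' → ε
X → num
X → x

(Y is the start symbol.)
Yes, the grammar is LL(1).

Relevant sets:
  FOLLOW(Y') = { $ }
  FOLLOW(E') = { $, '::' }
  FOLLOW(L') = { $, '::', 'or' }

For Y':
  PREDICT(Y' → :: E Y') = { '::' }
  PREDICT(Y' → ε) = { $ }
For E':
  PREDICT(E' → or L E') = { 'or' }
  PREDICT(E' → ε) = { $, '::' }
For L':
  PREDICT(L' → ',' X L') = { ',' }
  PREDICT(L' → ε) = { $, '::', 'or' }
For X:
  PREDICT(X → num) = { 'num' }
  PREDICT(X → x) = { 'x' }
Y, E, L have a single production, so nothing to check there.

All predict sets are disjoint. The grammar IS LL(1).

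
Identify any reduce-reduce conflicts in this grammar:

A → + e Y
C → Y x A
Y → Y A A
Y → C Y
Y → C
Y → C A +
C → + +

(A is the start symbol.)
No reduce-reduce conflicts

Augment with A' → A and build the canonical LR(0) collection (I0 = CLOSURE({[A' → . A]}), then GOTO on every symbol after a dot until no new states appear). It has 16 states:
  I0: { [A → . + e Y], [A' → . A] }  — shift
  I1: { [A → + . e Y] }  — shift
  I2: { [A' → A .] }  — accept
  I3: { [A → + e . Y], [C → . + +], [C → . Y x A], [Y → . C A +], [Y → . C Y], [Y → . C], [Y → . Y A A] }  — shift
  I4: { [C → + . +] }  — shift
  I5: { [A → . + e Y], [C → . + +], [C → . Y x A], [Y → . C A +], [Y → . C Y], [Y → . C], [Y → . Y A A], [Y → C . A +], [Y → C . Y], [Y → C .] }  — shift, reduce
  I6: { [A → + e Y .], [A → . + e Y], [C → Y . x A], [Y → Y . A A] }  — shift, reduce
  I7: { [A → . + e Y], [Y → Y A . A] }  — shift
  I8: { [A → . + e Y], [C → Y x . A] }  — shift
  I9: { [C → Y x A .] }  — reduce
  I10: { [Y → Y A A .] }  — reduce
  I11: { [A → + . e Y], [C → + . +] }  — shift
  I12: { [Y → C A . +] }  — shift
  I13: { [A → . + e Y], [C → Y . x A], [Y → C Y .], [Y → Y . A A] }  — shift, reduce
  I14: { [Y → C A + .] }  — reduce
  I15: { [C → + + .] }  — reduce

No state contains more than one complete item.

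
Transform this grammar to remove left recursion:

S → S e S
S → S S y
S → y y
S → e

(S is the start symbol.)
S is directly left-recursive. The standard transformation for
  A → A α₁ | ... | A α_m | β₁ | ... | β_n
is
  A  → β₁ A' | ... | β_n A'
  A' → α₁ A' | ... | α_m A' | ε

S → y y becomes S → y y S'
S → e becomes S → e S'
S → S e S becomes S' → e S S'
S → S S y becomes S' → S y S'
Add S' → ε

Resulting grammar:
S → y y S'
S → e S'
S' → e S S'
S' → S y S'
S' → ε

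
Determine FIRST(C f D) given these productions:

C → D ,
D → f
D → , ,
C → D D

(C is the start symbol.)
{ ',', 'f' }

FIRST sets of the non-terminals involved (from the grammar, by fixed-point iteration):
  FIRST(C) = { ',', 'f' }

To compute FIRST(C f D), process the symbols left to right:
Symbol C is a non-terminal. Add FIRST(C) \ {ε} = { ',', 'f' }
C is not nullable (ε ∉ FIRST(C)), so stop here.
FIRST(C f D) = { ',', 'f' }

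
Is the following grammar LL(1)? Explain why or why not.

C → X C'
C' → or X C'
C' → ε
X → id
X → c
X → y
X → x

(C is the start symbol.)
Yes, the grammar is LL(1).

A grammar is LL(1) if for each non-terminal N with multiple productions, the predict sets of those productions are pairwise disjoint, where PREDICT(N → α) = (FIRST(α) \ {ε}) ∪ (FOLLOW(N) if α ⇒* ε).

Relevant sets:
  FOLLOW(C') = { $ }

For C':
  PREDICT(C' → or X C') = { 'or' }
  PREDICT(C' → ε) = { $ }
For X:
  PREDICT(X → id) = { 'id' }
  PREDICT(X → c) = { 'c' }
  PREDICT(X → y) = { 'y' }
  PREDICT(X → x) = { 'x' }
C has a single production, so nothing to check there.

All predict sets are disjoint. The grammar IS LL(1).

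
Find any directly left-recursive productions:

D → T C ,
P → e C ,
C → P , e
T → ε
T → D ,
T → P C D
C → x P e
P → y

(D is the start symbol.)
No direct left recursion

Direct left recursion occurs when N → N α for some non-terminal N (the right-hand side begins with the left-hand side itself).

D → T C ,: starts with T
P → e C ,: starts with e
C → P , e: starts with P
T → ε: starts with ε
T → D ,: starts with D
T → P C D: starts with P
C → x P e: starts with x
P → y: starts with y

No direct left recursion found.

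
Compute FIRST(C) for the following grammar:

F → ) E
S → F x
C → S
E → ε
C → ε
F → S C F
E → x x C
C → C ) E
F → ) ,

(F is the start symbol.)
{ ')', ε }

FIRST sets of the other non-terminals involved (by the same procedure, iterated to a fixed point):
  FIRST(S) = { ')' }

From C → S:
  - S is a non-terminal: add FIRST(S) \ {ε} = { ')' }
    S is not nullable, so stop
From C → ε:
  - ε-production, so ε ∈ FIRST(C)
From C → C ) E:
  - C is the symbol being defined: contributes nothing new
    C is nullable, so continue to the next symbol
  - ')' is a terminal: add ')' and stop

Collecting: FIRST(C) = { ')', ε }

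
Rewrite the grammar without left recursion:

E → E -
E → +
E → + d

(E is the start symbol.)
E is directly left-recursive. The standard transformation for
  A → A α₁ | ... | A α_m | β₁ | ... | β_n
is
  A  → β₁ A' | ... | β_n A'
  A' → α₁ A' | ... | α_m A' | ε

E → + becomes E → + E'
E → + d becomes E → + d E'
E → E - becomes E' → - E'
Add E' → ε

Resulting grammar:
E → + E'
E → + d E'
E' → - E'
E' → ε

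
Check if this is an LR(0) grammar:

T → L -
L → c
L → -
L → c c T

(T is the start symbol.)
Augment with T' → T and build the canonical LR(0) collection (I0 = CLOSURE({[T' → . T]}), then GOTO on every symbol after a dot until no new states appear). It has 8 states:
  I0: { [L → . -], [L → . c c T], [L → . c], [T → . L -], [T' → . T] }  — shift
  I1: { [L → - .] }  — reduce
  I2: { [T → L . -] }  — shift
  I3: { [T' → T .] }  — accept
  I4: { [L → c . c T], [L → c .] }  — shift, reduce
  I5: { [L → . -], [L → . c c T], [L → . c], [L → c c . T], [T → . L -] }  — shift
  I6: { [L → c c T .] }  — reduce
  I7: { [T → L - .] }  — reduce

Conflict in state I4:
  Shift-reduce conflict between [L → c .] and [L → c . c T]
So the grammar is NOT LR(0).

Answer: No. Shift-reduce conflict between [L → c .] and [L → c . c T]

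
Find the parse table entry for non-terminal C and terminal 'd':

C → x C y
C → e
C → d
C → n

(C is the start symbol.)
C → d

To find M[C, 'd'], we find productions for C where 'd' is in the predict set (PREDICT(N → α) = (FIRST(α) \ {ε}) ∪ (FOLLOW(N) if α ⇒* ε)).

C → x C y: PREDICT = { 'x' }
C → e: PREDICT = { 'e' }
C → d: PREDICT = { 'd' }
  'd' is in predict set, so this production goes in M[C, 'd']
C → n: PREDICT = { 'n' }

M[C, 'd'] = C → d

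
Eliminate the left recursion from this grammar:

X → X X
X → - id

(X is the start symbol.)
X → - id X'
X' → X X'
X' → ε

X is directly left-recursive. The standard transformation for
  A → A α₁ | ... | A α_m | β₁ | ... | β_n
is
  A  → β₁ A' | ... | β_n A'
  A' → α₁ A' | ... | α_m A' | ε

X → - id becomes X → - id X'
X → X X becomes X' → X X'
Add X' → ε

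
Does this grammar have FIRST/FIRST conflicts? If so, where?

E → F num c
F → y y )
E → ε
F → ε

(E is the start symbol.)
No FIRST/FIRST conflicts.

FIRST sets of the non-terminals at (or reachable through a nullable prefix from) the front of some alternative:
  FIRST(F) = { 'y', ε }

Productions for E:
  E → F num c: FIRST = { 'num', 'y' }
  E → ε: FIRST = { ε }
Productions for F:
  F → y y ): FIRST = { 'y' }
  F → ε: FIRST = { ε }

All alternatives of each non-terminal have pairwise disjoint FIRST sets.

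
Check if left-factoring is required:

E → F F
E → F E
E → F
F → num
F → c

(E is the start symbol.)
Yes, E has productions with common prefix 'F'

Left-factoring is needed when two productions for the same non-terminal
share a common prefix on the right-hand side.

Productions for E:
  E → F F
  E → F E
  E → F
Productions for F:
  F → num
  F → c

Found common prefix 'F' in productions for E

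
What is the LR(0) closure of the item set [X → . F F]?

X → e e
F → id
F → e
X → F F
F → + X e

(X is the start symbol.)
To compute CLOSURE, for each item [A → α.Bβ] where B is a non-terminal, add [B → .γ] for all productions B → γ; repeat for the newly added items until nothing changes.

Start with: [X → . F F]
  [X → . F F] has the dot before F: add [F → . id], [F → . e], [F → . + X e]
No further items can be added.

CLOSURE = { [F → . + X e], [F → . e], [F → . id], [X → . F F] }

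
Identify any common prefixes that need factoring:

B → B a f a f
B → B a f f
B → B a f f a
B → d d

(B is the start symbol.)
Left-factoring is needed when two productions for the same non-terminal
share a common prefix on the right-hand side.

Productions for B:
  B → B a f a f
  B → B a f f
  B → B a f f a
  B → d d

Found common prefix 'B a f' in productions for B

Answer: Yes, B has productions with common prefix 'B a f'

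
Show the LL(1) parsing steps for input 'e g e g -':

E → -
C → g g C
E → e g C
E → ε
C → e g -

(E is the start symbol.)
LL(1) parsing maintains a stack (initially the start symbol over $) and the input. At each step: if the stack top is a terminal, match it against the current input token; if it is a non-terminal N, replace it with the RHS of M[N, lookahead] (the unique production whose predict set contains the lookahead).

Stack is shown with the top on the left.

Stack    Input        Action
----------------------------
E $      e g e g - $  output E → e g C
e g C $  e g e g - $  match 'e'
g C $    g e g - $    match 'g'
C $      e g - $      output C → e g -
e g - $  e g - $      match 'e'
g - $    g - $        match 'g'
- $      - $          match '-'
$        $            accept

The string is accepted.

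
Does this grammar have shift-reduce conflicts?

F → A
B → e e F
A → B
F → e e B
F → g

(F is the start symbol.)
No shift-reduce conflicts

A shift-reduce conflict occurs when an LR(0) state has both:
  - a complete (reduce) item [A → α .] (dot at the end), and
  - a shift item [B → β . c γ] (dot before a terminal).

Augment with F' → F and build the canonical LR(0) collection (I0 = CLOSURE({[F' → . F]}), then GOTO on every symbol after a dot until no new states appear). It has 9 states:
  I0: { [A → . B], [B → . e e F], [F → . A], [F → . e e B], [F → . g], [F' → . F] }  — shift
  I1: { [F → A .] }  — reduce
  I2: { [A → B .] }  — reduce
  I3: { [F' → F .] }  — accept
  I4: { [B → e . e F], [F → e . e B] }  — shift
  I5: { [F → g .] }  — reduce
  I6: { [A → . B], [B → . e e F], [B → e e . F], [F → . A], [F → . e e B], [F → . g], [F → e e . B] }  — shift
  I7: { [A → B .], [F → e e B .] }  — 2 reduces
  I8: { [B → e e F .] }  — reduce

No state contains both a complete item and a shift item.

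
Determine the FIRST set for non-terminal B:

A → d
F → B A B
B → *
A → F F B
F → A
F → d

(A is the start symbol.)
{ '*' }

From B → *:
  - '*' is a terminal: add '*' and stop

Collecting: FIRST(B) = { '*' }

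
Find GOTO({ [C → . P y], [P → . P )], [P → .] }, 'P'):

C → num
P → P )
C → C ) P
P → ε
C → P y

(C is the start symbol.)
GOTO(I, 'P') = CLOSURE({ [A → αX.β] : [A → α.Xβ] ∈ I, X = 'P' })

Items with dot before 'P', with the dot advanced:
  [C → . P y] → [C → P . y]
  [P → . P )] → [P → P . )]
Closure adds nothing (no advanced item has the dot before a non-terminal).

GOTO = { [C → P . y], [P → P . )] }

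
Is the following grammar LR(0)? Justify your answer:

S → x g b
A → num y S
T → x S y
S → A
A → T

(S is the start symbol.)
Yes, the grammar is LR(0)

A grammar is LR(0) if no state in the canonical LR(0) collection has:
  - both a shift item (dot before a terminal) and a complete item (shift-reduce conflict), or
  - two or more complete items (reduce-reduce conflict; the accept item [S' → S .] counts as a complete item here).

Augment with S' → S and build the canonical LR(0) collection (I0 = CLOSURE({[S' → . S]}), then GOTO on every symbol after a dot until no new states appear). It has 12 states:
  I0: { [A → . T], [A → . num y S], [S → . A], [S → . x g b], [S' → . S], [T → . x S y] }  — shift
  I1: { [S → A .] }  — reduce
  I2: { [S' → S .] }  — accept
  I3: { [A → T .] }  — reduce
  I4: { [A → num . y S] }  — shift
  I5: { [A → . T], [A → . num y S], [S → . A], [S → . x g b], [S → x . g b], [T → . x S y], [T → x . S y] }  — shift
  I6: { [T → x S . y] }  — shift
  I7: { [S → x g . b] }  — shift
  I8: { [S → x g b .] }  — reduce
  I9: { [T → x S y .] }  — reduce
  I10: { [A → . T], [A → . num y S], [A → num y . S], [S → . A], [S → . x g b], [T → . x S y] }  — shift
  I11: { [A → num y S .] }  — reduce

Every state is either a pure shift/goto state or contains exactly one complete item and nothing to shift — no conflicts. The grammar is LR(0).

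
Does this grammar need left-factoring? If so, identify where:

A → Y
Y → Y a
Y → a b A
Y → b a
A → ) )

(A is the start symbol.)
No, left-factoring is not needed

Left-factoring is needed when two productions for the same non-terminal
share a common prefix on the right-hand side.

Productions for A:
  A → Y
  A → ) )
Productions for Y:
  Y → Y a
  Y → a b A
  Y → b a

No common prefixes found.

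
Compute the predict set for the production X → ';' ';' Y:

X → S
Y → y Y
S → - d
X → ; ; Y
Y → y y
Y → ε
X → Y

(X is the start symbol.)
{ ';' }

PREDICT(X → ';' ';' Y) = (FIRST(RHS) \ {ε}) ∪ (FOLLOW(X) if ε ∈ FIRST(RHS), i.e. RHS ⇒* ε)
FIRST(';' ';' Y) = { ';' }
ε ∉ FIRST(';' ';' Y), so FOLLOW(X) is not added.
PREDICT(X → ';' ';' Y) = { ';' }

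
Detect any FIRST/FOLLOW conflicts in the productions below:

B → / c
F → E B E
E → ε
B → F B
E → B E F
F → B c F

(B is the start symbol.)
Yes. E → B E F with FOLLOW(E) on { '/' }

Nullable non-terminals: E.
FIRST sets used below: FIRST(B) = { '/' }

E: nullable alternative(s) E → ε; FOLLOW(E) = { '/' }
  E → ε: FIRST \ {ε} = { } — this is the only nullable alternative, skip
  E → B E F: FIRST \ {ε} = { '/' } — overlaps FOLLOW(E) on { '/' }: CONFLICT

B, F have no nullable alternative, so no FIRST/FOLLOW check is needed there.

So the grammar has 1 FIRST/FOLLOW conflict (marked CONFLICT above).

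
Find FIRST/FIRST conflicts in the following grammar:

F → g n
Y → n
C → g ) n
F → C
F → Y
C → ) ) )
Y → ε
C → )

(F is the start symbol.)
FIRST sets of the non-terminals at (or reachable through a nullable prefix from) the front of some alternative:
  FIRST(C) = { ')', 'g' }
  FIRST(Y) = { 'n', ε }

Productions for F:
  F → g n: FIRST = { 'g' }
  F → C: FIRST = { ')', 'g' }
  F → Y: FIRST = { 'n', ε }
Productions for Y:
  Y → n: FIRST = { 'n' }
  Y → ε: FIRST = { ε }
Productions for C:
  C → g ) n: FIRST = { 'g' }
  C → ) ) ): FIRST = { ')' }
  C → ): FIRST = { ')' }

Conflict for F: F → g n and F → C
  Overlap: { 'g' }
Conflict for C: C → ) ) ) and C → )
  Overlap: { ')' }

Answer: Yes. F → g n / F → C on { 'g' }; C → ')' ')' ')' / C → ')' on { ')' }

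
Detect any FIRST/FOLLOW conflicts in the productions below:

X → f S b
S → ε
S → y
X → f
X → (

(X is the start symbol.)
No FIRST/FOLLOW conflicts.

Nullable non-terminals: S.

S: nullable alternative(s) S → ε; FOLLOW(S) = { 'b' }
  S → ε: FIRST \ {ε} = { } — this is the only nullable alternative, skip
  S → y: FIRST \ {ε} = { 'y' } — disjoint from FOLLOW(S)

X has no nullable alternative, so no FIRST/FOLLOW check is needed there.

No FIRST/FOLLOW conflicts found.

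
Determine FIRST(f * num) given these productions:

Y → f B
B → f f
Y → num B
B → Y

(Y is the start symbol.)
{ 'f' }

To compute FIRST(f * num), process the symbols left to right:
Symbol f is a terminal. Add 'f' and stop.
FIRST(f * num) = { 'f' }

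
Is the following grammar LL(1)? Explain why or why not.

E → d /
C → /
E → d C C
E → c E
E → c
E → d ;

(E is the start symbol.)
No. Predict set conflict for E: { 'd' }

A grammar is LL(1) if for each non-terminal N with multiple productions, the predict sets of those productions are pairwise disjoint, where PREDICT(N → α) = (FIRST(α) \ {ε}) ∪ (FOLLOW(N) if α ⇒* ε).

For E:
  PREDICT(E → d '/') = { 'd' }
  PREDICT(E → d C C) = { 'd' }
  PREDICT(E → c E) = { 'c' }
  PREDICT(E → c) = { 'c' }
  PREDICT(E → d ';') = { 'd' }
C has a single production, so nothing to check there.

Conflict found: Predict set conflict for E: { 'd' }
The grammar is NOT LL(1).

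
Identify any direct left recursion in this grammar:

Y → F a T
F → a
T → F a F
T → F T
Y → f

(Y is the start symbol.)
No direct left recursion

Direct left recursion occurs when N → N α for some non-terminal N (the right-hand side begins with the left-hand side itself).

Y → F a T: starts with F
F → a: starts with a
T → F a F: starts with F
T → F T: starts with F
Y → f: starts with f

No direct left recursion found.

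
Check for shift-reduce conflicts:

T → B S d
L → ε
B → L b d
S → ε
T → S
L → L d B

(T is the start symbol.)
Augment with T' → T and build the canonical LR(0) collection (I0 = CLOSURE({[T' → . T]}), then GOTO on every symbol after a dot until no new states appear). It has 11 states:
  I0: { [B → . L b d], [L → . L d B], [L → .], [S → .], [T → . B S d], [T → . S], [T' → . T] }  — 2 reduces
  I1: { [S → .], [T → B . S d] }  — reduce
  I2: { [B → L . b d], [L → L . d B] }  — shift
  I3: { [T → S .] }  — reduce
  I4: { [T' → T .] }  — accept
  I5: { [B → L b . d] }  — shift
  I6: { [B → . L b d], [L → . L d B], [L → .], [L → L d . B] }  — reduce
  I7: { [L → L d B .] }  — reduce
  I8: { [B → L b d .] }  — reduce
  I9: { [T → B S . d] }  — shift
  I10: { [T → B S d .] }  — reduce

No state contains both a complete item and a shift item.

Answer: No shift-reduce conflicts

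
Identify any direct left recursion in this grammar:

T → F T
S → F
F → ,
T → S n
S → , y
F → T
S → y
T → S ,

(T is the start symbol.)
No direct left recursion

Direct left recursion occurs when N → N α for some non-terminal N (the right-hand side begins with the left-hand side itself).

T → F T: starts with F
S → F: starts with F
F → ,: starts with ','
T → S n: starts with S
S → , y: starts with ','
F → T: starts with T
S → y: starts with y
T → S ,: starts with S

No direct left recursion found.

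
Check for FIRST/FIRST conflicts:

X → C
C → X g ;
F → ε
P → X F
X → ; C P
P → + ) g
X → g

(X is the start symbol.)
FIRST sets of the non-terminals at (or reachable through a nullable prefix from) the front of some alternative:
  FIRST(C) = { ';', 'g' }
  FIRST(X) = { ';', 'g' }

Productions for X:
  X → C: FIRST = { ';', 'g' }
  X → ; C P: FIRST = { ';' }
  X → g: FIRST = { 'g' }
Productions for P:
  P → X F: FIRST = { ';', 'g' }
  P → + ) g: FIRST = { '+' }
C, F have only one production, so no FIRST/FIRST conflict is possible there.

Conflict for X: X → C and X → ; C P
  Overlap: { ';' }
Conflict for X: X → C and X → g
  Overlap: { 'g' }

Answer: Yes. X → C / X → ';' C P on { ';' }; X → C / X → g on { 'g' }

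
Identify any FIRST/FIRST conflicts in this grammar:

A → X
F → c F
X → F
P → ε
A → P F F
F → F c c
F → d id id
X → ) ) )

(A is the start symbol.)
A FIRST/FIRST conflict occurs when two productions N → α and N → β for the same non-terminal have FIRST(α) ∩ FIRST(β) ≠ ∅ (with ε ∈ FIRST of a nullable right-hand side, so two nullable alternatives also conflict).

FIRST sets of the non-terminals at (or reachable through a nullable prefix from) the front of some alternative:
  FIRST(X) = { ')', 'c', 'd' }
  FIRST(P) = { ε }
  FIRST(F) = { 'c', 'd' }

Productions for A:
  A → X: FIRST = { ')', 'c', 'd' }
  A → P F F: FIRST = { 'c', 'd' }
Productions for F:
  F → c F: FIRST = { 'c' }
  F → F c c: FIRST = { 'c', 'd' }
  F → d id id: FIRST = { 'd' }
Productions for X:
  X → F: FIRST = { 'c', 'd' }
  X → ) ) ): FIRST = { ')' }
P has only one production, so no FIRST/FIRST conflict is possible there.

Conflict for A: A → X and A → P F F
  Overlap: { 'c', 'd' }
Conflict for F: F → c F and F → F c c
  Overlap: { 'c' }
Conflict for F: F → F c c and F → d id id
  Overlap: { 'd' }

Answer: Yes. A → X / A → P F F on { 'c', 'd' }; F → c F / F → F c c on { 'c' }; F → F c c / F → d id id on { 'd' }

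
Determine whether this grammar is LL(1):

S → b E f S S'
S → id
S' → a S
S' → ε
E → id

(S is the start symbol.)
No. Predict set conflict for S': { 'a' }

A grammar is LL(1) if for each non-terminal N with multiple productions, the predict sets of those productions are pairwise disjoint, where PREDICT(N → α) = (FIRST(α) \ {ε}) ∪ (FOLLOW(N) if α ⇒* ε).

Relevant sets:
  FOLLOW(S') = { $, 'a' }

For S:
  PREDICT(S → b E f S S') = { 'b' }
  PREDICT(S → id) = { 'id' }
For S':
  PREDICT(S' → a S) = { 'a' }
  PREDICT(S' → ε) = { $, 'a' }
E has a single production, so nothing to check there.

Conflict found: Predict set conflict for S': { 'a' }
The grammar is NOT LL(1).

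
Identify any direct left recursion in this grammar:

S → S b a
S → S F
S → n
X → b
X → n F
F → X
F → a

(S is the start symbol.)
Yes, S is left-recursive

Direct left recursion occurs when N → N α for some non-terminal N (the right-hand side begins with the left-hand side itself).

S → S b a: LEFT RECURSIVE (starts with S)
S → S F: LEFT RECURSIVE (starts with S)
S → n: starts with n
X → b: starts with b
X → n F: starts with n
F → X: starts with X
F → a: starts with a

The grammar has direct left recursion on: S.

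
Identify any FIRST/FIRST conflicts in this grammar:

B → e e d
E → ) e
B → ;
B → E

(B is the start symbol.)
FIRST sets of the non-terminals at (or reachable through a nullable prefix from) the front of some alternative:
  FIRST(E) = { ')' }

Productions for B:
  B → e e d: FIRST = { 'e' }
  B → ;: FIRST = { ';' }
  B → E: FIRST = { ')' }
E has only one production, so no FIRST/FIRST conflict is possible there.

All alternatives of each non-terminal have pairwise disjoint FIRST sets.

Answer: No FIRST/FIRST conflicts.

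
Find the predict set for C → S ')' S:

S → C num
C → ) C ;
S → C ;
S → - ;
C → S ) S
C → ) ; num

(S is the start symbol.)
{ ')', '-' }

PREDICT(C → S ')' S) = (FIRST(RHS) \ {ε}) ∪ (FOLLOW(C) if ε ∈ FIRST(RHS), i.e. RHS ⇒* ε)
FIRST(S) = { ')', '-' }
FIRST(S ')' S) = { ')', '-' }
ε ∉ FIRST(S ')' S), so FOLLOW(C) is not added.
PREDICT(C → S ')' S) = { ')', '-' }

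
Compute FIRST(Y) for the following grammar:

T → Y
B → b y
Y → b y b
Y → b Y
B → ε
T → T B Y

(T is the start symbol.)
To compute FIRST(Y), examine every production with Y on the left-hand side, reading each right-hand side left to right until a non-nullable symbol is reached.

From Y → b y b:
  - b is a terminal: add 'b' and stop
From Y → b Y:
  - b is a terminal: add 'b' and stop

Collecting: FIRST(Y) = { 'b' }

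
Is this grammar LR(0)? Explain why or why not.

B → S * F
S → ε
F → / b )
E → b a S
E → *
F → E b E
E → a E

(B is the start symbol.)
Augment with B' → B and build the canonical LR(0) collection (I0 = CLOSURE({[B' → . B]}), then GOTO on every symbol after a dot until no new states appear). It has 17 states:
  I0: { [B → . S * F], [B' → . B], [S → .] }  — reduce
  I1: { [B' → B .] }  — accept
  I2: { [B → S . * F] }  — shift
  I3: { [B → S * . F], [E → . *], [E → . a E], [E → . b a S], [F → . / b )], [F → . E b E] }  — shift
  I4: { [E → * .] }  — reduce
  I5: { [F → / . b )] }  — shift
  I6: { [F → E . b E] }  — shift
  I7: { [B → S * F .] }  — reduce
  I8: { [E → . *], [E → . a E], [E → . b a S], [E → a . E] }  — shift
  I9: { [E → b . a S] }  — shift
  I10: { [E → b a . S], [S → .] }  — reduce
  I11: { [E → b a S .] }  — reduce
  I12: { [E → a E .] }  — reduce
  I13: { [E → . *], [E → . a E], [E → . b a S], [F → E b . E] }  — shift
  I14: { [F → E b E .] }  — reduce
  I15: { [F → / b . )] }  — shift
  I16: { [F → / b ) .] }  — reduce

Every state is either a pure shift/goto state or contains exactly one complete item and nothing to shift — no conflicts. The grammar is LR(0).

Answer: Yes, the grammar is LR(0)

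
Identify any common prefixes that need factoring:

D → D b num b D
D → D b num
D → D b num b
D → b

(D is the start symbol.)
Yes, D has productions with common prefix 'D b num'

Left-factoring is needed when two productions for the same non-terminal
share a common prefix on the right-hand side.

Productions for D:
  D → D b num b D
  D → D b num
  D → D b num b
  D → b

Found common prefix 'D b num' in productions for D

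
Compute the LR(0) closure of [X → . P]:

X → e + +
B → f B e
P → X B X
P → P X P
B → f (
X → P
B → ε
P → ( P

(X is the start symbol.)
To compute CLOSURE, for each item [A → α.Bβ] where B is a non-terminal, add [B → .γ] for all productions B → γ; repeat for the newly added items until nothing changes.

Start with: [X → . P]
  [X → . P] has the dot before P: add [P → . X B X], [P → . P X P], [P → . ( P]
  [P → . X B X] has the dot before X: add [X → . e + +]
No further items can be added.

CLOSURE = { [P → . ( P], [P → . P X P], [P → . X B X], [X → . P], [X → . e + +] }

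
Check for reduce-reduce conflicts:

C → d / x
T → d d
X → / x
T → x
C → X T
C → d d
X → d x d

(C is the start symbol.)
Augment with C' → C and build the canonical LR(0) collection (I0 = CLOSURE({[C' → . C]}), then GOTO on every symbol after a dot until no new states appear). It has 15 states:
  I0: { [C → . X T], [C → . d / x], [C → . d d], [C' → . C], [X → . / x], [X → . d x d] }  — shift
  I1: { [X → / . x] }  — shift
  I2: { [C' → C .] }  — accept
  I3: { [C → X . T], [T → . d d], [T → . x] }  — shift
  I4: { [C → d . / x], [C → d . d], [X → d . x d] }  — shift
  I5: { [C → d / . x] }  — shift
  I6: { [C → d d .] }  — reduce
  I7: { [X → d x . d] }  — shift
  I8: { [X → d x d .] }  — reduce
  I9: { [C → d / x .] }  — reduce
  I10: { [C → X T .] }  — reduce
  I11: { [T → d . d] }  — shift
  I12: { [T → x .] }  — reduce
  I13: { [T → d d .] }  — reduce
  I14: { [X → / x .] }  — reduce

No state contains more than one complete item.

Answer: No reduce-reduce conflicts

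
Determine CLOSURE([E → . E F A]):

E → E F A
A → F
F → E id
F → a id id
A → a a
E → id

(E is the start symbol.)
To compute CLOSURE, for each item [A → α.Bβ] where B is a non-terminal, add [B → .γ] for all productions B → γ; repeat for the newly added items until nothing changes.

Start with: [E → . E F A]
  [E → . E F A] has the dot before E: add [E → . id]
No further items can be added.

CLOSURE = { [E → . E F A], [E → . id] }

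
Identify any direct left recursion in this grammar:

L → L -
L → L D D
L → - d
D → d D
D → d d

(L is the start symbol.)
Direct left recursion occurs when N → N α for some non-terminal N (the right-hand side begins with the left-hand side itself).

L → L -: LEFT RECURSIVE (starts with L)
L → L D D: LEFT RECURSIVE (starts with L)
L → - d: starts with '-'
D → d D: starts with d
D → d d: starts with d

The grammar has direct left recursion on: L.

Answer: Yes, L is left-recursive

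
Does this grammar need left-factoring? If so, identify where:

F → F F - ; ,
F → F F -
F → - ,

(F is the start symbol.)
Left-factoring is needed when two productions for the same non-terminal
share a common prefix on the right-hand side.

Productions for F:
  F → F F - ; ,
  F → F F -
  F → - ,

Found common prefix 'F F -' in productions for F

Answer: Yes, F has productions with common prefix 'F F -'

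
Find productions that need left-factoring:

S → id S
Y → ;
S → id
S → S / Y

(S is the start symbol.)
Left-factoring is needed when two productions for the same non-terminal
share a common prefix on the right-hand side.

Productions for S:
  S → id S
  S → id
  S → S / Y

Found common prefix 'id' in productions for S

Answer: Yes, S has productions with common prefix 'id'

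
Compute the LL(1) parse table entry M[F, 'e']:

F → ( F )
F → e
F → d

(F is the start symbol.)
F → e

To find M[F, 'e'], we find productions for F where 'e' is in the predict set (PREDICT(N → α) = (FIRST(α) \ {ε}) ∪ (FOLLOW(N) if α ⇒* ε)).

F → ( F ): PREDICT = { '(' }
F → e: PREDICT = { 'e' }
  'e' is in predict set, so this production goes in M[F, 'e']
F → d: PREDICT = { 'd' }

M[F, 'e'] = F → e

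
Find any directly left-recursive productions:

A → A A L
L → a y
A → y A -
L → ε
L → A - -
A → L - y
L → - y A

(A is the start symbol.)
Direct left recursion occurs when N → N α for some non-terminal N (the right-hand side begins with the left-hand side itself).

A → A A L: LEFT RECURSIVE (starts with A)
L → a y: starts with a
A → y A -: starts with y
L → ε: starts with ε
L → A - -: starts with A
A → L - y: starts with L
L → - y A: starts with '-'

The grammar has direct left recursion on: A.

Answer: Yes, A is left-recursive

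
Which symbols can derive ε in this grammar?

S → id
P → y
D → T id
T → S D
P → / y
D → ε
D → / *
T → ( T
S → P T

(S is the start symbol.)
ε-productions: D → ε
So D is immediately nullable.
No further non-terminal can be added: every production for the remaining non-terminals contains a terminal or a non-nullable non-terminal.
Nullable = { 'D' }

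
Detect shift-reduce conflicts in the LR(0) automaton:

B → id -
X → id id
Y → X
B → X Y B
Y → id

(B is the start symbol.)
Augment with B' → B and build the canonical LR(0) collection (I0 = CLOSURE({[B' → . B]}), then GOTO on every symbol after a dot until no new states appear). It has 10 states:
  I0: { [B → . X Y B], [B → . id -], [B' → . B], [X → . id id] }  — shift
  I1: { [B' → B .] }  — accept
  I2: { [B → X . Y B], [X → . id id], [Y → . X], [Y → . id] }  — shift
  I3: { [B → id . -], [X → id . id] }  — shift
  I4: { [B → id - .] }  — reduce
  I5: { [X → id id .] }  — reduce
  I6: { [Y → X .] }  — reduce
  I7: { [B → . X Y B], [B → . id -], [B → X Y . B], [X → . id id] }  — shift
  I8: { [X → id . id], [Y → id .] }  — shift, reduce
  I9: { [B → X Y B .] }  — reduce

I8 contains reduce item [Y → id .] and shift item [X → id . id] — shift-reduce conflict.

Answer: Yes — I8: [Y → id .] vs [X → id . id]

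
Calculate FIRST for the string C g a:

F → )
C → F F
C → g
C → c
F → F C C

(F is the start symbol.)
FIRST sets of the non-terminals involved (from the grammar, by fixed-point iteration):
  FIRST(C) = { ')', 'c', 'g' }

To compute FIRST(C g a), process the symbols left to right:
Symbol C is a non-terminal. Add FIRST(C) \ {ε} = { ')', 'c', 'g' }
C is not nullable (ε ∉ FIRST(C)), so stop here.
FIRST(C g a) = { ')', 'c', 'g' }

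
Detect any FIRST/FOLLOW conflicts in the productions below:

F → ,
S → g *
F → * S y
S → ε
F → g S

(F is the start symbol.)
A FIRST/FOLLOW conflict occurs when a non-terminal N has a nullable alternative N → β (β ⇒* ε) and another alternative N → α with FIRST(α) ∩ FOLLOW(N) ≠ ∅: on such a lookahead the parser cannot decide between expanding α and letting N vanish via β.

Nullable non-terminals: S.

S: nullable alternative(s) S → ε; FOLLOW(S) = { $, 'y' }
  S → g *: FIRST \ {ε} = { 'g' } — disjoint from FOLLOW(S)
  S → ε: FIRST \ {ε} = { } — this is the only nullable alternative, skip

F has no nullable alternative, so no FIRST/FOLLOW check is needed there.

No FIRST/FOLLOW conflicts found.

Answer: No FIRST/FOLLOW conflicts.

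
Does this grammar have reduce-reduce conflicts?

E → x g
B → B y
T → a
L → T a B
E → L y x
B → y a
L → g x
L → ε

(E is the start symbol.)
A reduce-reduce conflict occurs when an LR(0) state has two complete items [A → α .] and [B → β .] — both call for a reduction, and with no lookahead the parser cannot choose between them.

Augment with E' → E and build the canonical LR(0) collection (I0 = CLOSURE({[E' → . E]}), then GOTO on every symbol after a dot until no new states appear). It has 16 states:
  I0: { [E → . L y x], [E → . x g], [E' → . E], [L → . T a B], [L → . g x], [L → .], [T → . a] }  — shift, reduce
  I1: { [E' → E .] }  — accept
  I2: { [E → L . y x] }  — shift
  I3: { [L → T . a B] }  — shift
  I4: { [T → a .] }  — reduce
  I5: { [L → g . x] }  — shift
  I6: { [E → x . g] }  — shift
  I7: { [E → x g .] }  — reduce
  I8: { [L → g x .] }  — reduce
  I9: { [B → . B y], [B → . y a], [L → T a . B] }  — shift
  I10: { [B → B . y], [L → T a B .] }  — shift, reduce
  I11: { [B → y . a] }  — shift
  I12: { [B → y a .] }  — reduce
  I13: { [B → B y .] }  — reduce
  I14: { [E → L y . x] }  — shift
  I15: { [E → L y x .] }  — reduce

No state contains more than one complete item.

Answer: No reduce-reduce conflicts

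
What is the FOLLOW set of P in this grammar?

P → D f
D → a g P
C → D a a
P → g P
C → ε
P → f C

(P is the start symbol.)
{ $, 'a', 'f' }

To compute FOLLOW(P), find every occurrence of P on a right-hand side N → α P β: add FIRST(β) \ {ε}, and if β is empty or nullable also add FOLLOW(N). Iterate to a fixed point.

P is the start symbol, so $ ∈ FOLLOW(P).
In D → a g P: P is at the end, add FOLLOW(D)
In P → g P: P is at the end; this adds FOLLOW(P) to itself — nothing new

The FOLLOW sets referred to above (computed the same way, to a fixed point):
  FOLLOW(D) = { 'a', 'f' }

Taking the union: FOLLOW(P) = { $, 'a', 'f' }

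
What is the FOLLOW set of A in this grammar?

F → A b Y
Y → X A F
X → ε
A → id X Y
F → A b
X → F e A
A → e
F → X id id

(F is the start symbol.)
In F → A b Y: A is followed by b Y, add FIRST(b Y) \ {ε} = { 'b' }
In Y → X A F: A is followed by F, add FIRST(F) \ {ε} = { 'e', 'id' }
In F → A b: A is followed by b, add FIRST(b) \ {ε} = { 'b' }
In X → F e A: A is at the end, add FOLLOW(X)

The FOLLOW sets referred to above (computed the same way, to a fixed point):
  FOLLOW(X) = { 'e', 'id' }

Taking the union: FOLLOW(A) = { 'b', 'e', 'id' }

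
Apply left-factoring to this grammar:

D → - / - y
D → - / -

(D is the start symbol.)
Left-factoring transforms A → αβ₁ | αβ₂ into A → αA' and A' → β₁ | β₂
(α is the longest common prefix among the alternatives). Repeat until
no nonterminal has two alternatives with a common prefix.

Round 1: D has alternatives sharing prefix '- / -'. Introduce D': D → - / - D'
  Add: D' → y
  Add: D' → ε

No remaining common prefixes — done.

Resulting grammar:
D → - / - D'
D' → y
D' → ε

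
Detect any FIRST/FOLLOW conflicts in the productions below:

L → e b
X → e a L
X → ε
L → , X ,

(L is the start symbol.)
Nullable non-terminals: X.

X: nullable alternative(s) X → ε; FOLLOW(X) = { ',' }
  X → e a L: FIRST \ {ε} = { 'e' } — disjoint from FOLLOW(X)
  X → ε: FIRST \ {ε} = { } — this is the only nullable alternative, skip

L has no nullable alternative, so no FIRST/FOLLOW check is needed there.

No FIRST/FOLLOW conflicts found.

Answer: No FIRST/FOLLOW conflicts.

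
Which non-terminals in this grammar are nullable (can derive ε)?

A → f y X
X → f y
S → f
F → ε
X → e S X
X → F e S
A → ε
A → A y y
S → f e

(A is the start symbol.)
{ 'A', 'F' }

ε-productions: F → ε, A → ε
So F, A are immediately nullable.
No further non-terminal can be added: every production for the remaining non-terminals contains a terminal or a non-nullable non-terminal.
Nullable = { 'A', 'F' }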